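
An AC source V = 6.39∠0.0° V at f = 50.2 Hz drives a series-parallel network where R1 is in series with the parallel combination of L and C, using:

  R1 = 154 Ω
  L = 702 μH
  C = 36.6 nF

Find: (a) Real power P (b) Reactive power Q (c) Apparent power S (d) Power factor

Step 1 — Angular frequency: ω = 2π·f = 2π·50.2 = 315.4 rad/s.
Step 2 — Component impedances:
  R1: Z = R = 154 Ω
  L: Z = jωL = j·315.4·0.000702 = 0 + j0.2214 Ω
  C: Z = 1/(jωC) = -j/(ω·C) = 0 - j8.662e+04 Ω
Step 3 — Parallel branch: L || C = 1/(1/L + 1/C) = 0 + j0.2214 Ω.
Step 4 — Series with R1: Z_total = R1 + (L || C) = 154 + j0.2214 Ω = 154∠0.1° Ω.
Step 5 — Source phasor: V = 6.39∠0.0° V = 6.39 V.
Step 6 — Current: I = V / Z = 0.04149 - j5.966e-05 A = 0.04149∠-0.1° A.
Step 7 — Complex power: S = V·I* = 0.2651 + j0.0003812 VA.
Step 8 — Real power: P = Re(S) = 0.2651 W.
Step 9 — Reactive power: Q = Im(S) = 0.0003812 VAR.
Step 10 — Apparent power: |S| = 0.2651 VA.
Step 11 — Power factor: PF = P/|S| = 1 (lagging).

(a) P = 0.2651 W  (b) Q = 0.0003812 VAR  (c) S = 0.2651 VA  (d) PF = 1 (lagging)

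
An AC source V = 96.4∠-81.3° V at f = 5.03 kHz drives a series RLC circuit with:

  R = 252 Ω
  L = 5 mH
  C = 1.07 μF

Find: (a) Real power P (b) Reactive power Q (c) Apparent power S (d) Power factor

Step 1 — Angular frequency: ω = 2π·f = 2π·5030 = 3.16e+04 rad/s.
Step 2 — Component impedances:
  R: Z = R = 252 Ω
  L: Z = jωL = j·3.16e+04·0.005 = 0 + j158 Ω
  C: Z = 1/(jωC) = -j/(ω·C) = 0 - j29.57 Ω
Step 3 — Series combination: Z_total = R + L + C = 252 + j128.5 Ω = 282.8∠27.0° Ω.
Step 4 — Source phasor: V = 96.4∠-81.3° V = 14.58 - j95.29 V.
Step 5 — Current: I = V / Z = -0.1071 - j0.3236 A = 0.3408∠-108.3° A.
Step 6 — Complex power: S = V·I* = 29.27 + j14.92 VA.
Step 7 — Real power: P = Re(S) = 29.27 W.
Step 8 — Reactive power: Q = Im(S) = 14.92 VAR.
Step 9 — Apparent power: |S| = 32.85 VA.
Step 10 — Power factor: PF = P/|S| = 0.8909 (lagging).

(a) P = 29.27 W  (b) Q = 14.92 VAR  (c) S = 32.85 VA  (d) PF = 0.8909 (lagging)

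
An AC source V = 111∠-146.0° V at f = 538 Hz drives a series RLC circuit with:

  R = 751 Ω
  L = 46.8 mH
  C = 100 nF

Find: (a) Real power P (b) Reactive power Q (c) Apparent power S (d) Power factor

Step 1 — Angular frequency: ω = 2π·f = 2π·538 = 3380 rad/s.
Step 2 — Component impedances:
  R: Z = R = 751 Ω
  L: Z = jωL = j·3380·0.0468 = 0 + j158.2 Ω
  C: Z = 1/(jωC) = -j/(ω·C) = 0 - j2958 Ω
Step 3 — Series combination: Z_total = R + L + C = 751 - j2800 Ω = 2899∠-75.0° Ω.
Step 4 — Source phasor: V = 111∠-146.0° V = -92.02 - j62.07 V.
Step 5 — Current: I = V / Z = 0.01246 - j0.03621 A = 0.03829∠-71.0° A.
Step 6 — Complex power: S = V·I* = 1.101 - j4.105 VA.
Step 7 — Real power: P = Re(S) = 1.101 W.
Step 8 — Reactive power: Q = Im(S) = -4.105 VAR.
Step 9 — Apparent power: |S| = 4.25 VA.
Step 10 — Power factor: PF = P/|S| = 0.2591 (leading).

(a) P = 1.101 W  (b) Q = -4.105 VAR  (c) S = 4.25 VA  (d) PF = 0.2591 (leading)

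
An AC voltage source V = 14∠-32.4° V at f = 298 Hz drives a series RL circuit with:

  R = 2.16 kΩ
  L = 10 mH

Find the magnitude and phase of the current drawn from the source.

Step 1 — Angular frequency: ω = 2π·f = 2π·298 = 1872 rad/s.
Step 2 — Component impedances:
  R: Z = R = 2160 Ω
  L: Z = jωL = j·1872·0.01 = 0 + j18.72 Ω
Step 3 — Series combination: Z_total = R + L = 2160 + j18.72 Ω = 2160∠0.5° Ω.
Step 4 — Source phasor: V = 14∠-32.4° V = 11.82 - j7.502 V.
Step 5 — Ohm's law: I = V / Z_total = (11.82 - j7.502) / (2160 + j18.72) = 0.005442 - j0.00352 A.
Step 6 — Convert to polar: |I| = 0.006481 A, ∠I = -32.9°.

I = 0.006481∠-32.9° A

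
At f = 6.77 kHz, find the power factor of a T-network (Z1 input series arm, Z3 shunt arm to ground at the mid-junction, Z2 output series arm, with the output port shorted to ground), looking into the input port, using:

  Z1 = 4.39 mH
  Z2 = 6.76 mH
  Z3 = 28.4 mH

Step 1 — Angular frequency: ω = 2π·f = 2π·6770 = 4.254e+04 rad/s.
Step 2 — Component impedances:
  Z1: Z = jωL = j·4.254e+04·0.00439 = 0 + j186.7 Ω
  Z2: Z = jωL = j·4.254e+04·0.00676 = 0 + j287.6 Ω
  Z3: Z = jωL = j·4.254e+04·0.0284 = 0 + j1208 Ω
Step 3 — With the output port shorted to ground, the output series arm Z2 runs from the junction to ground; the shunt arm Z3 also runs from the junction to ground. They appear in parallel: Z3 || Z2 = 0 + j232.3 Ω.
Step 4 — Series with input arm Z1: Z_in = Z1 + (Z3 || Z2) = 0 + j419 Ω = 419∠90.0° Ω.
Step 5 — Power factor: PF = cos(φ) = Re(Z)/|Z| = 0/419 = 0.
Step 6 — Type: Im(Z) = 419 ⇒ lagging (phase φ = 90.0°).

PF = 0 (lagging, φ = 90.0°)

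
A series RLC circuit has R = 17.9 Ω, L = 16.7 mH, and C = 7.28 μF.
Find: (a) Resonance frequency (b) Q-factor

Step 1 — Resonance condition Im(Z)=0 gives ω₀ = 1/√(LC).
Step 2 — ω₀ = 1/√(0.0167·7.28e-06) = 2868 rad/s.
Step 3 — f₀ = ω₀/(2π) = 456.5 Hz.
Step 4 — Series Q: Q = ω₀L/R = 2868·0.0167/17.9 = 2.676.

(a) f₀ = 456.5 Hz  (b) Q = 2.676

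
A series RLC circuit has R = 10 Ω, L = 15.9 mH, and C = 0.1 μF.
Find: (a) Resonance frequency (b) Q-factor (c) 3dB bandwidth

Step 1 — Resonance condition Im(Z)=0 gives ω₀ = 1/√(LC).
Step 2 — ω₀ = 1/√(0.0159·1e-07) = 2.508e+04 rad/s.
Step 3 — f₀ = ω₀/(2π) = 3991 Hz.
Step 4 — Series Q: Q = ω₀L/R = 2.508e+04·0.0159/10 = 39.87.
Step 5 — 3dB bandwidth: Δω = ω₀/Q = 628.9 rad/s; BW = Δω/(2π) = 100.1 Hz.

(a) f₀ = 3991 Hz  (b) Q = 39.87  (c) BW = 100.1 Hz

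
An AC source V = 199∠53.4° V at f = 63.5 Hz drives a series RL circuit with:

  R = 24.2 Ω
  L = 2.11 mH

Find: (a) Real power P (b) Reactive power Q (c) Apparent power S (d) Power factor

Step 1 — Angular frequency: ω = 2π·f = 2π·63.5 = 399 rad/s.
Step 2 — Component impedances:
  R: Z = R = 24.2 Ω
  L: Z = jωL = j·399·0.00211 = 0 + j0.8419 Ω
Step 3 — Series combination: Z_total = R + L = 24.2 + j0.8419 Ω = 24.21∠2.0° Ω.
Step 4 — Source phasor: V = 199∠53.4° V = 118.6 + j159.8 V.
Step 5 — Current: I = V / Z = 5.126 + j6.423 A = 8.218∠51.4° A.
Step 6 — Complex power: S = V·I* = 1634 + j56.86 VA.
Step 7 — Real power: P = Re(S) = 1634 W.
Step 8 — Reactive power: Q = Im(S) = 56.86 VAR.
Step 9 — Apparent power: |S| = 1635 VA.
Step 10 — Power factor: PF = P/|S| = 0.9994 (lagging).

(a) P = 1634 W  (b) Q = 56.86 VAR  (c) S = 1635 VA  (d) PF = 0.9994 (lagging)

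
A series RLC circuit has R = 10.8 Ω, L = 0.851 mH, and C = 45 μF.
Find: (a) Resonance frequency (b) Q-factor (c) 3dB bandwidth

Step 1 — Resonance condition Im(Z)=0 gives ω₀ = 1/√(LC).
Step 2 — ω₀ = 1/√(0.000851·4.5e-05) = 5110 rad/s.
Step 3 — f₀ = ω₀/(2π) = 813.3 Hz.
Step 4 — Series Q: Q = ω₀L/R = 5110·0.000851/10.8 = 0.4027.
Step 5 — 3dB bandwidth: Δω = ω₀/Q = 1.269e+04 rad/s; BW = Δω/(2π) = 2020 Hz.

(a) f₀ = 813.3 Hz  (b) Q = 0.4027  (c) BW = 2020 Hz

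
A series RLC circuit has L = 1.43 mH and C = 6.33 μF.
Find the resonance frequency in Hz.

Step 1 — Resonance condition Im(Z)=0 gives ω₀ = 1/√(LC).
Step 2 — ω₀ = 1/√(0.00143·6.33e-06) = 1.051e+04 rad/s.
Step 3 — f₀ = ω₀/(2π) = 1673 Hz.

f₀ = 1673 Hz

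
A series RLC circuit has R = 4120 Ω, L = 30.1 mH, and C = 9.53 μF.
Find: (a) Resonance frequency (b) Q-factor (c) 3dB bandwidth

Step 1 — Resonance: ω₀ = 1/√(LC) = 1/√(0.0301·9.53e-06) = 1867 rad/s.
Step 2 — f₀ = ω₀/(2π) = 297.2 Hz.
Step 3 — Series Q: Q = ω₀L/R = 1867·0.0301/4120 = 0.01364.
Step 4 — Bandwidth: Δω = ω₀/Q = 1.369e+05 rad/s; BW = Δω/(2π) = 2.178e+04 Hz.

(a) f₀ = 297.2 Hz  (b) Q = 0.01364  (c) BW = 2.178e+04 Hz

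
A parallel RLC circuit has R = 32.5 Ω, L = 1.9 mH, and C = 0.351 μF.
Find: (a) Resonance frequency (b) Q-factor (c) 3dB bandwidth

Step 1 — Resonance: ω₀ = 1/√(LC) = 1/√(0.0019·3.51e-07) = 3.872e+04 rad/s.
Step 2 — f₀ = ω₀/(2π) = 6163 Hz.
Step 3 — Parallel Q: Q = R/(ω₀L) = 32.5/(3.872e+04·0.0019) = 0.4417.
Step 4 — Bandwidth: Δω = ω₀/Q = 8.766e+04 rad/s; BW = Δω/(2π) = 1.395e+04 Hz.

(a) f₀ = 6163 Hz  (b) Q = 0.4417  (c) BW = 1.395e+04 Hz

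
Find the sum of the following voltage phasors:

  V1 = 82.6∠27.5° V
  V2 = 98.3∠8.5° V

Step 1 — Convert each phasor to rectangular form:
  V1 = 82.6·(cos(27.5°) + j·sin(27.5°)) = 73.27 + j38.14 V
  V2 = 98.3·(cos(8.5°) + j·sin(8.5°)) = 97.22 + j14.53 V
Step 2 — Sum components: V_total = 170.5 + j52.67 V.
Step 3 — Convert to polar: |V_total| = 178.4 V, ∠V_total = 17.2°.

V_total = 178.4∠17.2° V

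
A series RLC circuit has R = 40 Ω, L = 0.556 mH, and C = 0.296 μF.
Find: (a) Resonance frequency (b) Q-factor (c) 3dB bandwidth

Step 1 — Resonance: ω₀ = 1/√(LC) = 1/√(0.000556·2.96e-07) = 7.795e+04 rad/s.
Step 2 — f₀ = ω₀/(2π) = 1.241e+04 Hz.
Step 3 — Series Q: Q = ω₀L/R = 7.795e+04·0.000556/40 = 1.084.
Step 4 — Bandwidth: Δω = ω₀/Q = 7.194e+04 rad/s; BW = Δω/(2π) = 1.145e+04 Hz.

(a) f₀ = 1.241e+04 Hz  (b) Q = 1.084  (c) BW = 1.145e+04 Hz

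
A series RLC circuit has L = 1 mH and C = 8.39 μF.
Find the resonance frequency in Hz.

Step 1 — Resonance condition Im(Z)=0 gives ω₀ = 1/√(LC).
Step 2 — ω₀ = 1/√(0.001·8.39e-06) = 1.092e+04 rad/s.
Step 3 — f₀ = ω₀/(2π) = 1738 Hz.

f₀ = 1738 Hz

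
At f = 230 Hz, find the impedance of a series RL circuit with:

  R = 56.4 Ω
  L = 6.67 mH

Step 1 — Angular frequency: ω = 2π·f = 2π·230 = 1445 rad/s.
Step 2 — Component impedances:
  R: Z = R = 56.4 Ω
  L: Z = jωL = j·1445·0.00667 = 0 + j9.639 Ω
Step 3 — Series combination: Z_total = R + L = 56.4 + j9.639 Ω = 57.22∠9.7° Ω.

Z = 56.4 + j9.639 Ω = 57.22∠9.7° Ω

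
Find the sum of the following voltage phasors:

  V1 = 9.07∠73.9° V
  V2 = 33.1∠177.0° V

Step 1 — Convert each phasor to rectangular form:
  V1 = 9.07·(cos(73.9°) + j·sin(73.9°)) = 2.515 + j8.714 V
  V2 = 33.1·(cos(177.0°) + j·sin(177.0°)) = -33.05 + j1.732 V
Step 2 — Sum components: V_total = -30.54 + j10.45 V.
Step 3 — Convert to polar: |V_total| = 32.28 V, ∠V_total = 161.1°.

V_total = 32.28∠161.1° V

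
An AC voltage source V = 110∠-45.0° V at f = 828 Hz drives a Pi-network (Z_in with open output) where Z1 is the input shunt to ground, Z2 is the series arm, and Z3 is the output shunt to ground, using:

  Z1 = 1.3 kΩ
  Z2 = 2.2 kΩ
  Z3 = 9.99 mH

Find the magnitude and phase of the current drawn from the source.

Step 1 — Angular frequency: ω = 2π·f = 2π·828 = 5202 rad/s.
Step 2 — Component impedances:
  Z1: Z = R = 1300 Ω
  Z2: Z = R = 2200 Ω
  Z3: Z = jωL = j·5202·0.00999 = 0 + j51.97 Ω
Step 3 — With open output, the series arm Z2 and the output shunt Z3 appear in series to ground: Z2 + Z3 = 2200 + j51.97 Ω.
Step 4 — Parallel with input shunt Z1: Z_in = Z1 || (Z2 + Z3) = 817.2 + j7.169 Ω = 817.3∠0.5° Ω.
Step 5 — Source phasor: V = 110∠-45.0° V = 77.78 - j77.78 V.
Step 6 — Ohm's law: I = V / Z_total = (77.78 - j77.78) / (817.2 + j7.169) = 0.09433 - j0.096 A.
Step 7 — Convert to polar: |I| = 0.1346 A, ∠I = -45.5°.

I = 0.1346∠-45.5° A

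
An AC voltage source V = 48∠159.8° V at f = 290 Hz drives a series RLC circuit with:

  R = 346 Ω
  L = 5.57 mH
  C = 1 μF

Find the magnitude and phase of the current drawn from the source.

Step 1 — Angular frequency: ω = 2π·f = 2π·290 = 1822 rad/s.
Step 2 — Component impedances:
  R: Z = R = 346 Ω
  L: Z = jωL = j·1822·0.00557 = 0 + j10.15 Ω
  C: Z = 1/(jωC) = -j/(ω·C) = 0 - j548.8 Ω
Step 3 — Series combination: Z_total = R + L + C = 346 - j538.7 Ω = 640.2∠-57.3° Ω.
Step 4 — Source phasor: V = 48∠159.8° V = -45.05 + j16.57 V.
Step 5 — Ohm's law: I = V / Z_total = (-45.05 + j16.57) / (346 - j538.7) = -0.05981 - j0.04521 A.
Step 6 — Convert to polar: |I| = 0.07498 A, ∠I = -142.9°.

I = 0.07498∠-142.9° A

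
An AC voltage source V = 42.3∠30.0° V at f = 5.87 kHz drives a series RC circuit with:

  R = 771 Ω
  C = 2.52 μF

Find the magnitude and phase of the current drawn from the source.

Step 1 — Angular frequency: ω = 2π·f = 2π·5870 = 3.688e+04 rad/s.
Step 2 — Component impedances:
  R: Z = R = 771 Ω
  C: Z = 1/(jωC) = -j/(ω·C) = 0 - j10.76 Ω
Step 3 — Series combination: Z_total = R + C = 771 - j10.76 Ω = 771.1∠-0.8° Ω.
Step 4 — Source phasor: V = 42.3∠30.0° V = 36.63 + j21.15 V.
Step 5 — Ohm's law: I = V / Z_total = (36.63 + j21.15) / (771 - j10.76) = 0.04712 + j0.02809 A.
Step 6 — Convert to polar: |I| = 0.05486 A, ∠I = 30.8°.

I = 0.05486∠30.8° A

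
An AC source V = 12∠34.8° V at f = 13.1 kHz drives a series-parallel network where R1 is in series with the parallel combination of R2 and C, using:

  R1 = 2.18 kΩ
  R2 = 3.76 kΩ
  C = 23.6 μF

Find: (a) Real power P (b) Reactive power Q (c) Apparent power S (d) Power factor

Step 1 — Angular frequency: ω = 2π·f = 2π·1.31e+04 = 8.231e+04 rad/s.
Step 2 — Component impedances:
  R1: Z = R = 2180 Ω
  R2: Z = R = 3760 Ω
  C: Z = 1/(jωC) = -j/(ω·C) = 0 - j0.5148 Ω
Step 3 — Parallel branch: R2 || C = 1/(1/R2 + 1/C) = 7.048e-05 - j0.5148 Ω.
Step 4 — Series with R1: Z_total = R1 + (R2 || C) = 2180 - j0.5148 Ω = 2180∠-0.0° Ω.
Step 5 — Source phasor: V = 12∠34.8° V = 9.854 + j6.849 V.
Step 6 — Current: I = V / Z = 0.004519 + j0.003143 A = 0.005505∠34.8° A.
Step 7 — Complex power: S = V·I* = 0.06606 - j1.56e-05 VA.
Step 8 — Real power: P = Re(S) = 0.06606 W.
Step 9 — Reactive power: Q = Im(S) = -1.56e-05 VAR.
Step 10 — Apparent power: |S| = 0.06606 VA.
Step 11 — Power factor: PF = P/|S| = 1 (leading).

(a) P = 0.06606 W  (b) Q = -1.56e-05 VAR  (c) S = 0.06606 VA  (d) PF = 1 (leading)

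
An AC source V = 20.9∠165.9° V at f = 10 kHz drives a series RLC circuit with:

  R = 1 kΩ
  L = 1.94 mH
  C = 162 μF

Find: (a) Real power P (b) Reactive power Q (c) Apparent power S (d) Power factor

Step 1 — Angular frequency: ω = 2π·f = 2π·1e+04 = 6.283e+04 rad/s.
Step 2 — Component impedances:
  R: Z = R = 1000 Ω
  L: Z = jωL = j·6.283e+04·0.00194 = 0 + j121.9 Ω
  C: Z = 1/(jωC) = -j/(ω·C) = 0 - j0.09824 Ω
Step 3 — Series combination: Z_total = R + L + C = 1000 + j121.8 Ω = 1007∠6.9° Ω.
Step 4 — Source phasor: V = 20.9∠165.9° V = -20.27 + j5.092 V.
Step 5 — Current: I = V / Z = -0.01936 + j0.00745 A = 0.02075∠159.0° A.
Step 6 — Complex power: S = V·I* = 0.4304 + j0.05242 VA.
Step 7 — Real power: P = Re(S) = 0.4304 W.
Step 8 — Reactive power: Q = Im(S) = 0.05242 VAR.
Step 9 — Apparent power: |S| = 0.4336 VA.
Step 10 — Power factor: PF = P/|S| = 0.9927 (lagging).

(a) P = 0.4304 W  (b) Q = 0.05242 VAR  (c) S = 0.4336 VA  (d) PF = 0.9927 (lagging)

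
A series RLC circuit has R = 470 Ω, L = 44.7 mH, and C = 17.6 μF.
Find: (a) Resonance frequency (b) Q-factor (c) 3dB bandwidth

Step 1 — Resonance: ω₀ = 1/√(LC) = 1/√(0.0447·1.76e-05) = 1127 rad/s.
Step 2 — f₀ = ω₀/(2π) = 179.4 Hz.
Step 3 — Series Q: Q = ω₀L/R = 1127·0.0447/470 = 0.1072.
Step 4 — Bandwidth: Δω = ω₀/Q = 1.051e+04 rad/s; BW = Δω/(2π) = 1673 Hz.

(a) f₀ = 179.4 Hz  (b) Q = 0.1072  (c) BW = 1673 Hz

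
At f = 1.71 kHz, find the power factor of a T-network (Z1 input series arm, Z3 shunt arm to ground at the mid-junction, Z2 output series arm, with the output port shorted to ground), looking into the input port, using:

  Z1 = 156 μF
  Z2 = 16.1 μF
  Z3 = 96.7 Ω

Step 1 — Angular frequency: ω = 2π·f = 2π·1710 = 1.074e+04 rad/s.
Step 2 — Component impedances:
  Z1: Z = 1/(jωC) = -j/(ω·C) = 0 - j0.5966 Ω
  Z2: Z = 1/(jωC) = -j/(ω·C) = 0 - j5.781 Ω
  Z3: Z = R = 96.7 Ω
Step 3 — With the output port shorted to ground, the output series arm Z2 runs from the junction to ground; the shunt arm Z3 also runs from the junction to ground. They appear in parallel: Z3 || Z2 = 0.3444 - j5.76 Ω.
Step 4 — Series with input arm Z1: Z_in = Z1 + (Z3 || Z2) = 0.3444 - j6.357 Ω = 6.366∠-86.9° Ω.
Step 5 — Power factor: PF = cos(φ) = Re(Z)/|Z| = 0.34437/6.3663 = 0.05409.
Step 6 — Type: Im(Z) = -6.357 ⇒ leading (phase φ = -86.9°).

PF = 0.05409 (leading, φ = -86.9°)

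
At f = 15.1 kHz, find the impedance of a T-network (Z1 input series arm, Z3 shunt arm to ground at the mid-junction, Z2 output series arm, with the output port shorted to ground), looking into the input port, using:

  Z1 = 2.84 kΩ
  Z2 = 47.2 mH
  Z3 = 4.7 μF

Step 1 — Angular frequency: ω = 2π·f = 2π·1.51e+04 = 9.488e+04 rad/s.
Step 2 — Component impedances:
  Z1: Z = R = 2840 Ω
  Z2: Z = jωL = j·9.488e+04·0.0472 = 0 + j4478 Ω
  Z3: Z = 1/(jωC) = -j/(ω·C) = 0 - j2.243 Ω
Step 3 — With the output port shorted to ground, the output series arm Z2 runs from the junction to ground; the shunt arm Z3 also runs from the junction to ground. They appear in parallel: Z3 || Z2 = 0 - j2.244 Ω.
Step 4 — Series with input arm Z1: Z_in = Z1 + (Z3 || Z2) = 2840 - j2.244 Ω = 2840∠-0.0° Ω.

Z = 2840 - j2.244 Ω = 2840∠-0.0° Ω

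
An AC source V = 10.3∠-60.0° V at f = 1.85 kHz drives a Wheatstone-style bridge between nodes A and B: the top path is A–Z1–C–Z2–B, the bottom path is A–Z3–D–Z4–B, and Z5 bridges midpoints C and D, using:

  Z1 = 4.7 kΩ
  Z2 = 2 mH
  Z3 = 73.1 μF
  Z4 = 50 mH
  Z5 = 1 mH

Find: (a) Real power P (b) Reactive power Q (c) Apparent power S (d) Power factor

Step 1 — Angular frequency: ω = 2π·f = 2π·1850 = 1.162e+04 rad/s.
Step 2 — Component impedances:
  Z1: Z = R = 4700 Ω
  Z2: Z = jωL = j·1.162e+04·0.002 = 0 + j23.25 Ω
  Z3: Z = 1/(jωC) = -j/(ω·C) = 0 - j1.177 Ω
  Z4: Z = jωL = j·1.162e+04·0.05 = 0 + j581.2 Ω
  Z5: Z = jωL = j·1.162e+04·0.001 = 0 + j11.62 Ω
Step 3 — Bridge requires nodal analysis (the Z5 bridge couples midpoints C and D, so the two paths cannot be reduced to a simple series/parallel combination). Setting node B to ground and injecting 1 A at node A, the 3-node admittance system at A, C, D solves to V_A = Z_AB = 0.02039 + j31.72 Ω = 31.72∠90.0° Ω.
Step 4 — Source phasor: V = 10.3∠-60.0° V = 5.15 - j8.92 V.
Step 5 — Current: I = V / Z = -0.2811 - j0.1625 A = 0.3247∠-150.0° A.
Step 6 — Complex power: S = V·I* = 0.00215 + j3.344 VA.
Step 7 — Real power: P = Re(S) = 0.00215 W.
Step 8 — Reactive power: Q = Im(S) = 3.344 VAR.
Step 9 — Apparent power: |S| = 3.344 VA.
Step 10 — Power factor: PF = P/|S| = 0.0006427 (lagging).

(a) P = 0.00215 W  (b) Q = 3.344 VAR  (c) S = 3.344 VA  (d) PF = 0.0006427 (lagging)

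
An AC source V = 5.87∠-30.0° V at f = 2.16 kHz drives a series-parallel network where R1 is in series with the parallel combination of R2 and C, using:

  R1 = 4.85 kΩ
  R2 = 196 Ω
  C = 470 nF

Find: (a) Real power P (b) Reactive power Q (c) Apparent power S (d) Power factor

Step 1 — Angular frequency: ω = 2π·f = 2π·2160 = 1.357e+04 rad/s.
Step 2 — Component impedances:
  R1: Z = R = 4850 Ω
  R2: Z = R = 196 Ω
  C: Z = 1/(jωC) = -j/(ω·C) = 0 - j156.8 Ω
Step 3 — Parallel branch: R2 || C = 1/(1/R2 + 1/C) = 76.47 - j95.61 Ω.
Step 4 — Series with R1: Z_total = R1 + (R2 || C) = 4926 - j95.61 Ω = 4927∠-1.1° Ω.
Step 5 — Source phasor: V = 5.87∠-30.0° V = 5.084 - j2.935 V.
Step 6 — Current: I = V / Z = 0.001043 - j0.0005755 A = 0.001191∠-28.9° A.
Step 7 — Complex power: S = V·I* = 0.006992 - j0.0001357 VA.
Step 8 — Real power: P = Re(S) = 0.006992 W.
Step 9 — Reactive power: Q = Im(S) = -0.0001357 VAR.
Step 10 — Apparent power: |S| = 0.006993 VA.
Step 11 — Power factor: PF = P/|S| = 0.9998 (leading).

(a) P = 0.006992 W  (b) Q = -0.0001357 VAR  (c) S = 0.006993 VA  (d) PF = 0.9998 (leading)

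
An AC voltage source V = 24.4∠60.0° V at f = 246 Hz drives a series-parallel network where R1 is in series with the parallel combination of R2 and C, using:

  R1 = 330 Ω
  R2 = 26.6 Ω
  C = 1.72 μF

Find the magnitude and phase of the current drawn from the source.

Step 1 — Angular frequency: ω = 2π·f = 2π·246 = 1546 rad/s.
Step 2 — Component impedances:
  R1: Z = R = 330 Ω
  R2: Z = R = 26.6 Ω
  C: Z = 1/(jωC) = -j/(ω·C) = 0 - j376.1 Ω
Step 3 — Parallel branch: R2 || C = 1/(1/R2 + 1/C) = 26.47 - j1.872 Ω.
Step 4 — Series with R1: Z_total = R1 + (R2 || C) = 356.5 - j1.872 Ω = 356.5∠-0.3° Ω.
Step 5 — Source phasor: V = 24.4∠60.0° V = 12.2 + j21.13 V.
Step 6 — Ohm's law: I = V / Z_total = (12.2 + j21.13) / (356.5 - j1.872) = 0.03391 + j0.05946 A.
Step 7 — Convert to polar: |I| = 0.06845 A, ∠I = 60.3°.

I = 0.06845∠60.3° A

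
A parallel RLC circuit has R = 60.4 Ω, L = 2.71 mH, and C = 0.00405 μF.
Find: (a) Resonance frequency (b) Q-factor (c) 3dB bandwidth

Step 1 — Resonance: ω₀ = 1/√(LC) = 1/√(0.00271·4.05e-09) = 3.018e+05 rad/s.
Step 2 — f₀ = ω₀/(2π) = 4.804e+04 Hz.
Step 3 — Parallel Q: Q = R/(ω₀L) = 60.4/(3.018e+05·0.00271) = 0.07384.
Step 4 — Bandwidth: Δω = ω₀/Q = 4.088e+06 rad/s; BW = Δω/(2π) = 6.506e+05 Hz.

(a) f₀ = 4.804e+04 Hz  (b) Q = 0.07384  (c) BW = 6.506e+05 Hz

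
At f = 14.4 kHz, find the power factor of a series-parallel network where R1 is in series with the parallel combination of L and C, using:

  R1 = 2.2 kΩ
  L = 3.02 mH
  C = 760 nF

Step 1 — Angular frequency: ω = 2π·f = 2π·1.44e+04 = 9.048e+04 rad/s.
Step 2 — Component impedances:
  R1: Z = R = 2200 Ω
  L: Z = jωL = j·9.048e+04·0.00302 = 0 + j273.2 Ω
  C: Z = 1/(jωC) = -j/(ω·C) = 0 - j14.54 Ω
Step 3 — Parallel branch: L || C = 1/(1/L + 1/C) = 0 - j15.36 Ω.
Step 4 — Series with R1: Z_total = R1 + (L || C) = 2200 - j15.36 Ω = 2200∠-0.4° Ω.
Step 5 — Power factor: PF = cos(φ) = Re(Z)/|Z| = 2200/2200 = 1.
Step 6 — Type: Im(Z) = -15.36 ⇒ leading (phase φ = -0.4°).

PF = 1 (leading, φ = -0.4°)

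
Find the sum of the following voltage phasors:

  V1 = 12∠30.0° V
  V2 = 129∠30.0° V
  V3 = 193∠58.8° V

Step 1 — Convert each phasor to rectangular form:
  V1 = 12·(cos(30.0°) + j·sin(30.0°)) = 10.39 + j6 V
  V2 = 129·(cos(30.0°) + j·sin(30.0°)) = 111.7 + j64.5 V
  V3 = 193·(cos(58.8°) + j·sin(58.8°)) = 99.98 + j165.1 V
Step 2 — Sum components: V_total = 222.1 + j235.6 V.
Step 3 — Convert to polar: |V_total| = 323.8 V, ∠V_total = 46.7°.

V_total = 323.8∠46.7° V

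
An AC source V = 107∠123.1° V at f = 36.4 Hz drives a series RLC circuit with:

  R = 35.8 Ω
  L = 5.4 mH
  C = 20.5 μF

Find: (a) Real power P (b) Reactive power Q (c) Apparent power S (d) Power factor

Step 1 — Angular frequency: ω = 2π·f = 2π·36.4 = 228.7 rad/s.
Step 2 — Component impedances:
  R: Z = R = 35.8 Ω
  L: Z = jωL = j·228.7·0.0054 = 0 + j1.235 Ω
  C: Z = 1/(jωC) = -j/(ω·C) = 0 - j213.3 Ω
Step 3 — Series combination: Z_total = R + L + C = 35.8 - j212.1 Ω = 215.1∠-80.4° Ω.
Step 4 — Source phasor: V = 107∠123.1° V = -58.43 + j89.64 V.
Step 5 — Current: I = V / Z = -0.4562 - j0.1985 A = 0.4976∠-156.5° A.
Step 6 — Complex power: S = V·I* = 8.863 - j52.5 VA.
Step 7 — Real power: P = Re(S) = 8.863 W.
Step 8 — Reactive power: Q = Im(S) = -52.5 VAR.
Step 9 — Apparent power: |S| = 53.24 VA.
Step 10 — Power factor: PF = P/|S| = 0.1665 (leading).

(a) P = 8.863 W  (b) Q = -52.5 VAR  (c) S = 53.24 VA  (d) PF = 0.1665 (leading)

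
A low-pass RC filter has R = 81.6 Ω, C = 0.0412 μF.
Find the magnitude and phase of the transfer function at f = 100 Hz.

Step 1 — Angular frequency: ω = 2π·100 = 628.3 rad/s.
Step 2 — Transfer function: H(jω) = 1/(1 + jωRC).
Step 3 — Denominator: 1 + jωRC = 1 + j·628.3·81.6·4.12e-08 = 1 + j0.002112.
Step 4 — H = 1 - j0.002112.
Step 5 — Magnitude: |H| = 1 (-0.0 dB); phase: φ = -0.1°.

|H| = 1 (-0.0 dB), φ = -0.1°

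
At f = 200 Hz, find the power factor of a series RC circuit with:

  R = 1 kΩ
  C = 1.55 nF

Step 1 — Angular frequency: ω = 2π·f = 2π·200 = 1257 rad/s.
Step 2 — Component impedances:
  R: Z = R = 1000 Ω
  C: Z = 1/(jωC) = -j/(ω·C) = 0 - j5.134e+05 Ω
Step 3 — Series combination: Z_total = R + C = 1000 - j5.134e+05 Ω = 5.134e+05∠-89.9° Ω.
Step 4 — Power factor: PF = cos(φ) = Re(Z)/|Z| = 1000/5.134e+05 = 0.001948.
Step 5 — Type: Im(Z) = -5.134e+05 ⇒ leading (phase φ = -89.9°).

PF = 0.001948 (leading, φ = -89.9°)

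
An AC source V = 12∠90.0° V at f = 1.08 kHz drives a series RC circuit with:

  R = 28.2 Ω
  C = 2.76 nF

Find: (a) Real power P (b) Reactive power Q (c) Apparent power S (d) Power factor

Step 1 — Angular frequency: ω = 2π·f = 2π·1080 = 6786 rad/s.
Step 2 — Component impedances:
  R: Z = R = 28.2 Ω
  C: Z = 1/(jωC) = -j/(ω·C) = 0 - j5.339e+04 Ω
Step 3 — Series combination: Z_total = R + C = 28.2 - j5.339e+04 Ω = 5.339e+04∠-90.0° Ω.
Step 4 — Source phasor: V = 12∠90.0° V = 0 + j12 V.
Step 5 — Current: I = V / Z = -0.0002247 + j1.187e-07 A = 0.0002247∠180.0° A.
Step 6 — Complex power: S = V·I* = 1.424e-06 - j0.002697 VA.
Step 7 — Real power: P = Re(S) = 1.424e-06 W.
Step 8 — Reactive power: Q = Im(S) = -0.002697 VAR.
Step 9 — Apparent power: |S| = 0.002697 VA.
Step 10 — Power factor: PF = P/|S| = 0.0005282 (leading).

(a) P = 1.424e-06 W  (b) Q = -0.002697 VAR  (c) S = 0.002697 VA  (d) PF = 0.0005282 (leading)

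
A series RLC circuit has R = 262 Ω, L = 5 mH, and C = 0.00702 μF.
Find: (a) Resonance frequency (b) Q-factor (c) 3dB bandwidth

Step 1 — Resonance: ω₀ = 1/√(LC) = 1/√(0.005·7.02e-09) = 1.688e+05 rad/s.
Step 2 — f₀ = ω₀/(2π) = 2.686e+04 Hz.
Step 3 — Series Q: Q = ω₀L/R = 1.688e+05·0.005/262 = 3.221.
Step 4 — Bandwidth: Δω = ω₀/Q = 5.24e+04 rad/s; BW = Δω/(2π) = 8340 Hz.

(a) f₀ = 2.686e+04 Hz  (b) Q = 3.221  (c) BW = 8340 Hz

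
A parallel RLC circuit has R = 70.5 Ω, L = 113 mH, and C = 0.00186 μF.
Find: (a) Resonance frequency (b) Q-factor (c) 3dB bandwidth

Step 1 — Resonance: ω₀ = 1/√(LC) = 1/√(0.113·1.86e-09) = 6.898e+04 rad/s.
Step 2 — f₀ = ω₀/(2π) = 1.098e+04 Hz.
Step 3 — Parallel Q: Q = R/(ω₀L) = 70.5/(6.898e+04·0.113) = 0.009045.
Step 4 — Bandwidth: Δω = ω₀/Q = 7.626e+06 rad/s; BW = Δω/(2π) = 1.214e+06 Hz.

(a) f₀ = 1.098e+04 Hz  (b) Q = 0.009045  (c) BW = 1.214e+06 Hz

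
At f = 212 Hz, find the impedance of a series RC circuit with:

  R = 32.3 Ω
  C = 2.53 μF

Step 1 — Angular frequency: ω = 2π·f = 2π·212 = 1332 rad/s.
Step 2 — Component impedances:
  R: Z = R = 32.3 Ω
  C: Z = 1/(jωC) = -j/(ω·C) = 0 - j296.7 Ω
Step 3 — Series combination: Z_total = R + C = 32.3 - j296.7 Ω = 298.5∠-83.8° Ω.

Z = 32.3 - j296.7 Ω = 298.5∠-83.8° Ω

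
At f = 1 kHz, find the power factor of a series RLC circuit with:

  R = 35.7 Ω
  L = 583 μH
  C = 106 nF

Step 1 — Angular frequency: ω = 2π·f = 2π·1000 = 6283 rad/s.
Step 2 — Component impedances:
  R: Z = R = 35.7 Ω
  L: Z = jωL = j·6283·0.000583 = 0 + j3.663 Ω
  C: Z = 1/(jωC) = -j/(ω·C) = 0 - j1501 Ω
Step 3 — Series combination: Z_total = R + L + C = 35.7 - j1498 Ω = 1498∠-88.6° Ω.
Step 4 — Power factor: PF = cos(φ) = Re(Z)/|Z| = 35.7/1498 = 0.02383.
Step 5 — Type: Im(Z) = -1498 ⇒ leading (phase φ = -88.6°).

PF = 0.02383 (leading, φ = -88.6°)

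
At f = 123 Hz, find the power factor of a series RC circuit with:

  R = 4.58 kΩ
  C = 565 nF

Step 1 — Angular frequency: ω = 2π·f = 2π·123 = 772.8 rad/s.
Step 2 — Component impedances:
  R: Z = R = 4580 Ω
  C: Z = 1/(jωC) = -j/(ω·C) = 0 - j2290 Ω
Step 3 — Series combination: Z_total = R + C = 4580 - j2290 Ω = 5121∠-26.6° Ω.
Step 4 — Power factor: PF = cos(φ) = Re(Z)/|Z| = 4580/5121 = 0.8944.
Step 5 — Type: Im(Z) = -2290 ⇒ leading (phase φ = -26.6°).

PF = 0.8944 (leading, φ = -26.6°)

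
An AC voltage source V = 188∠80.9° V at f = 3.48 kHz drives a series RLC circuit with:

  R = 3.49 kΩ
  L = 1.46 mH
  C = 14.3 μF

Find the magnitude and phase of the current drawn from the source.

Step 1 — Angular frequency: ω = 2π·f = 2π·3480 = 2.187e+04 rad/s.
Step 2 — Component impedances:
  R: Z = R = 3490 Ω
  L: Z = jωL = j·2.187e+04·0.00146 = 0 + j31.92 Ω
  C: Z = 1/(jωC) = -j/(ω·C) = 0 - j3.198 Ω
Step 3 — Series combination: Z_total = R + L + C = 3490 + j28.73 Ω = 3490∠0.5° Ω.
Step 4 — Source phasor: V = 188∠80.9° V = 29.73 + j185.6 V.
Step 5 — Ohm's law: I = V / Z_total = (29.73 + j185.6) / (3490 + j28.73) = 0.008957 + j0.05312 A.
Step 6 — Convert to polar: |I| = 0.05387 A, ∠I = 80.4°.

I = 0.05387∠80.4° A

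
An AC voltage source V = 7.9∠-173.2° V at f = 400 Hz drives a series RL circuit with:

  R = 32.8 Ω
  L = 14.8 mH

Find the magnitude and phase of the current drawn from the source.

Step 1 — Angular frequency: ω = 2π·f = 2π·400 = 2513 rad/s.
Step 2 — Component impedances:
  R: Z = R = 32.8 Ω
  L: Z = jωL = j·2513·0.0148 = 0 + j37.2 Ω
Step 3 — Series combination: Z_total = R + L = 32.8 + j37.2 Ω = 49.59∠48.6° Ω.
Step 4 — Source phasor: V = 7.9∠-173.2° V = -7.844 - j0.9354 V.
Step 5 — Ohm's law: I = V / Z_total = (-7.844 - j0.9354) / (32.8 + j37.2) = -0.1188 + j0.1062 A.
Step 6 — Convert to polar: |I| = 0.1593 A, ∠I = 138.2°.

I = 0.1593∠138.2° A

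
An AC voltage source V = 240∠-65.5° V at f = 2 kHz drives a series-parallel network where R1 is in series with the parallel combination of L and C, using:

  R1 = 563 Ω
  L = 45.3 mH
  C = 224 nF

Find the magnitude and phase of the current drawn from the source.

Step 1 — Angular frequency: ω = 2π·f = 2π·2000 = 1.257e+04 rad/s.
Step 2 — Component impedances:
  R1: Z = R = 563 Ω
  L: Z = jωL = j·1.257e+04·0.0453 = 0 + j569.3 Ω
  C: Z = 1/(jωC) = -j/(ω·C) = 0 - j355.3 Ω
Step 3 — Parallel branch: L || C = 1/(1/L + 1/C) = 0 - j945 Ω.
Step 4 — Series with R1: Z_total = R1 + (L || C) = 563 - j945 Ω = 1100∠-59.2° Ω.
Step 5 — Source phasor: V = 240∠-65.5° V = 99.53 - j218.4 V.
Step 6 — Ohm's law: I = V / Z_total = (99.53 - j218.4) / (563 - j945) = 0.2169 - j0.02388 A.
Step 7 — Convert to polar: |I| = 0.2182 A, ∠I = -6.3°.

I = 0.2182∠-6.3° A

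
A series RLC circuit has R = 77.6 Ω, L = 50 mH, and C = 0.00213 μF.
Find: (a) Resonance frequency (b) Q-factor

Step 1 — Resonance condition Im(Z)=0 gives ω₀ = 1/√(LC).
Step 2 — ω₀ = 1/√(0.05·2.13e-09) = 9.69e+04 rad/s.
Step 3 — f₀ = ω₀/(2π) = 1.542e+04 Hz.
Step 4 — Series Q: Q = ω₀L/R = 9.69e+04·0.05/77.6 = 62.44.

(a) f₀ = 1.542e+04 Hz  (b) Q = 62.44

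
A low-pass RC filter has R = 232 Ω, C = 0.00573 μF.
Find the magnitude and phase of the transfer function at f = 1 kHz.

Step 1 — Angular frequency: ω = 2π·1000 = 6283 rad/s.
Step 2 — Transfer function: H(jω) = 1/(1 + jωRC).
Step 3 — Denominator: 1 + jωRC = 1 + j·6283·232·5.73e-09 = 1 + j0.008353.
Step 4 — H = 0.9999 - j0.008352.
Step 5 — Magnitude: |H| = 1 (-0.0 dB); phase: φ = -0.5°.

|H| = 1 (-0.0 dB), φ = -0.5°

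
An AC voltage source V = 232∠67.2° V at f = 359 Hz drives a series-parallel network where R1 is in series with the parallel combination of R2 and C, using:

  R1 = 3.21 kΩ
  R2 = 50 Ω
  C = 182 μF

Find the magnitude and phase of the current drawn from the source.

Step 1 — Angular frequency: ω = 2π·f = 2π·359 = 2256 rad/s.
Step 2 — Component impedances:
  R1: Z = R = 3210 Ω
  R2: Z = R = 50 Ω
  C: Z = 1/(jωC) = -j/(ω·C) = 0 - j2.436 Ω
Step 3 — Parallel branch: R2 || C = 1/(1/R2 + 1/C) = 0.1184 - j2.43 Ω.
Step 4 — Series with R1: Z_total = R1 + (R2 || C) = 3210 - j2.43 Ω = 3210∠-0.0° Ω.
Step 5 — Source phasor: V = 232∠67.2° V = 89.9 + j213.9 V.
Step 6 — Ohm's law: I = V / Z_total = (89.9 + j213.9) / (3210 - j2.43) = 0.02796 + j0.06665 A.
Step 7 — Convert to polar: |I| = 0.07227 A, ∠I = 67.2°.

I = 0.07227∠67.2° A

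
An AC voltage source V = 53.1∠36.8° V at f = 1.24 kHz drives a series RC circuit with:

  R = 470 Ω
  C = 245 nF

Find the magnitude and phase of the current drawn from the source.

Step 1 — Angular frequency: ω = 2π·f = 2π·1240 = 7791 rad/s.
Step 2 — Component impedances:
  R: Z = R = 470 Ω
  C: Z = 1/(jωC) = -j/(ω·C) = 0 - j523.9 Ω
Step 3 — Series combination: Z_total = R + C = 470 - j523.9 Ω = 703.8∠-48.1° Ω.
Step 4 — Source phasor: V = 53.1∠36.8° V = 42.52 + j31.81 V.
Step 5 — Ohm's law: I = V / Z_total = (42.52 + j31.81) / (470 - j523.9) = 0.006703 + j0.07515 A.
Step 6 — Convert to polar: |I| = 0.07545 A, ∠I = 84.9°.

I = 0.07545∠84.9° A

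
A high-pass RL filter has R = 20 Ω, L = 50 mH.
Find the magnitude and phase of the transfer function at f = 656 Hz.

Step 1 — Angular frequency: ω = 2π·656 = 4122 rad/s.
Step 2 — Transfer function: H(jω) = jωL/(R + jωL).
Step 3 — Numerator jωL = j·206.1; denominator R + jωL = 20 + j206.1.
Step 4 — H = 0.9907 + j0.09614.
Step 5 — Magnitude: |H| = 0.9953 (-0.0 dB); phase: φ = 5.5°.

|H| = 0.9953 (-0.0 dB), φ = 5.5°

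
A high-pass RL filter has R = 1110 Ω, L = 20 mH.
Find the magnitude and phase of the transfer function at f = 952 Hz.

Step 1 — Angular frequency: ω = 2π·952 = 5982 rad/s.
Step 2 — Transfer function: H(jω) = jωL/(R + jωL).
Step 3 — Numerator jωL = j·119.6; denominator R + jωL = 1110 + j119.6.
Step 4 — H = 0.01148 + j0.1065.
Step 5 — Magnitude: |H| = 0.1072 (-19.4 dB); phase: φ = 83.8°.

|H| = 0.1072 (-19.4 dB), φ = 83.8°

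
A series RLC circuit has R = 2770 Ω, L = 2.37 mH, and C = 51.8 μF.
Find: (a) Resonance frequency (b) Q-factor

Step 1 — Resonance condition Im(Z)=0 gives ω₀ = 1/√(LC).
Step 2 — ω₀ = 1/√(0.00237·5.18e-05) = 2854 rad/s.
Step 3 — f₀ = ω₀/(2π) = 454.2 Hz.
Step 4 — Series Q: Q = ω₀L/R = 2854·0.00237/2770 = 0.002442.

(a) f₀ = 454.2 Hz  (b) Q = 0.002442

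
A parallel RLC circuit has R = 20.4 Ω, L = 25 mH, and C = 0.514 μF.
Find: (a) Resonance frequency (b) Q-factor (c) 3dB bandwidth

Step 1 — Resonance: ω₀ = 1/√(LC) = 1/√(0.025·5.14e-07) = 8822 rad/s.
Step 2 — f₀ = ω₀/(2π) = 1404 Hz.
Step 3 — Parallel Q: Q = R/(ω₀L) = 20.4/(8822·0.025) = 0.0925.
Step 4 — Bandwidth: Δω = ω₀/Q = 9.537e+04 rad/s; BW = Δω/(2π) = 1.518e+04 Hz.

(a) f₀ = 1404 Hz  (b) Q = 0.0925  (c) BW = 1.518e+04 Hz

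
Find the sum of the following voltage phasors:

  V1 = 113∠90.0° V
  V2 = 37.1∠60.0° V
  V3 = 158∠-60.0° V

Step 1 — Convert each phasor to rectangular form:
  V1 = 113·(cos(90.0°) + j·sin(90.0°)) = 0 + j113 V
  V2 = 37.1·(cos(60.0°) + j·sin(60.0°)) = 18.55 + j32.13 V
  V3 = 158·(cos(-60.0°) + j·sin(-60.0°)) = 79 - j136.8 V
Step 2 — Sum components: V_total = 97.55 + j8.298 V.
Step 3 — Convert to polar: |V_total| = 97.9 V, ∠V_total = 4.9°.

V_total = 97.9∠4.9° V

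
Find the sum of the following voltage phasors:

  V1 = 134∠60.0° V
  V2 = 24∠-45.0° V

Step 1 — Convert each phasor to rectangular form:
  V1 = 134·(cos(60.0°) + j·sin(60.0°)) = 67 + j116 V
  V2 = 24·(cos(-45.0°) + j·sin(-45.0°)) = 16.97 - j16.97 V
Step 2 — Sum components: V_total = 83.97 + j99.08 V.
Step 3 — Convert to polar: |V_total| = 129.9 V, ∠V_total = 49.7°.

V_total = 129.9∠49.7° V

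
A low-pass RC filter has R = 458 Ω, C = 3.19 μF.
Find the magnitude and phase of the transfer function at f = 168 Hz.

Step 1 — Angular frequency: ω = 2π·168 = 1056 rad/s.
Step 2 — Transfer function: H(jω) = 1/(1 + jωRC).
Step 3 — Denominator: 1 + jωRC = 1 + j·1056·458·3.19e-06 = 1 + j1.542.
Step 4 — H = 0.296 - j0.4565.
Step 5 — Magnitude: |H| = 0.5441 (-5.3 dB); phase: φ = -57.0°.

|H| = 0.5441 (-5.3 dB), φ = -57.0°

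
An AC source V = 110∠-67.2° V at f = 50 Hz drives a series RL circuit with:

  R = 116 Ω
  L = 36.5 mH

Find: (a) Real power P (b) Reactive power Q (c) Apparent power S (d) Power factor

Step 1 — Angular frequency: ω = 2π·f = 2π·50 = 314.2 rad/s.
Step 2 — Component impedances:
  R: Z = R = 116 Ω
  L: Z = jωL = j·314.2·0.0365 = 0 + j11.47 Ω
Step 3 — Series combination: Z_total = R + L = 116 + j11.47 Ω = 116.6∠5.6° Ω.
Step 4 — Source phasor: V = 110∠-67.2° V = 42.63 - j101.4 V.
Step 5 — Current: I = V / Z = 0.2783 - j0.9017 A = 0.9437∠-72.8° A.
Step 6 — Complex power: S = V·I* = 103.3 + j10.21 VA.
Step 7 — Real power: P = Re(S) = 103.3 W.
Step 8 — Reactive power: Q = Im(S) = 10.21 VAR.
Step 9 — Apparent power: |S| = 103.8 VA.
Step 10 — Power factor: PF = P/|S| = 0.9951 (lagging).

(a) P = 103.3 W  (b) Q = 10.21 VAR  (c) S = 103.8 VA  (d) PF = 0.9951 (lagging)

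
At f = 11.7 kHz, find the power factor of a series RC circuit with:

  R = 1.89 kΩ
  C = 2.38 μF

Step 1 — Angular frequency: ω = 2π·f = 2π·1.17e+04 = 7.351e+04 rad/s.
Step 2 — Component impedances:
  R: Z = R = 1890 Ω
  C: Z = 1/(jωC) = -j/(ω·C) = 0 - j5.716 Ω
Step 3 — Series combination: Z_total = R + C = 1890 - j5.716 Ω = 1890∠-0.2° Ω.
Step 4 — Power factor: PF = cos(φ) = Re(Z)/|Z| = 1890/1890 = 1.
Step 5 — Type: Im(Z) = -5.716 ⇒ leading (phase φ = -0.2°).

PF = 1 (leading, φ = -0.2°)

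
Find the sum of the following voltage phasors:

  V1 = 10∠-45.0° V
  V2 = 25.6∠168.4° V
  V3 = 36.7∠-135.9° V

Step 1 — Convert each phasor to rectangular form:
  V1 = 10·(cos(-45.0°) + j·sin(-45.0°)) = 7.071 - j7.071 V
  V2 = 25.6·(cos(168.4°) + j·sin(168.4°)) = -25.08 + j5.148 V
  V3 = 36.7·(cos(-135.9°) + j·sin(-135.9°)) = -26.36 - j25.54 V
Step 2 — Sum components: V_total = -44.36 - j27.46 V.
Step 3 — Convert to polar: |V_total| = 52.17 V, ∠V_total = -148.2°.

V_total = 52.17∠-148.2° V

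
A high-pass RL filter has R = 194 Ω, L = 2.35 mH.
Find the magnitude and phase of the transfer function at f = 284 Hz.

Step 1 — Angular frequency: ω = 2π·284 = 1784 rad/s.
Step 2 — Transfer function: H(jω) = jωL/(R + jωL).
Step 3 — Numerator jωL = j·4.193; denominator R + jωL = 194 + j4.193.
Step 4 — H = 0.000467 + j0.02161.
Step 5 — Magnitude: |H| = 0.02161 (-33.3 dB); phase: φ = 88.8°.

|H| = 0.02161 (-33.3 dB), φ = 88.8°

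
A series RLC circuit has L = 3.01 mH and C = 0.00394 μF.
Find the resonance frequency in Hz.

Step 1 — Resonance condition Im(Z)=0 gives ω₀ = 1/√(LC).
Step 2 — ω₀ = 1/√(0.00301·3.94e-09) = 2.904e+05 rad/s.
Step 3 — f₀ = ω₀/(2π) = 4.622e+04 Hz.

f₀ = 4.622e+04 Hz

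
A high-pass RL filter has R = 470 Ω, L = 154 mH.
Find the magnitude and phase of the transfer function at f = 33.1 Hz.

Step 1 — Angular frequency: ω = 2π·33.1 = 208 rad/s.
Step 2 — Transfer function: H(jω) = jωL/(R + jωL).
Step 3 — Numerator jωL = j·32.03; denominator R + jωL = 470 + j32.03.
Step 4 — H = 0.004622 + j0.06783.
Step 5 — Magnitude: |H| = 0.06799 (-23.4 dB); phase: φ = 86.1°.

|H| = 0.06799 (-23.4 dB), φ = 86.1°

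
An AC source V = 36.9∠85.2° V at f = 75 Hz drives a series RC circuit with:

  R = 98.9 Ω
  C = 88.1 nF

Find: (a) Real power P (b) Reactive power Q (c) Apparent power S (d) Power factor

Step 1 — Angular frequency: ω = 2π·f = 2π·75 = 471.2 rad/s.
Step 2 — Component impedances:
  R: Z = R = 98.9 Ω
  C: Z = 1/(jωC) = -j/(ω·C) = 0 - j2.409e+04 Ω
Step 3 — Series combination: Z_total = R + C = 98.9 - j2.409e+04 Ω = 2.409e+04∠-89.8° Ω.
Step 4 — Source phasor: V = 36.9∠85.2° V = 3.088 + j36.77 V.
Step 5 — Current: I = V / Z = -0.001526 + j0.0001345 A = 0.001532∠175.0° A.
Step 6 — Complex power: S = V·I* = 0.0002321 - j0.05653 VA.
Step 7 — Real power: P = Re(S) = 0.0002321 W.
Step 8 — Reactive power: Q = Im(S) = -0.05653 VAR.
Step 9 — Apparent power: |S| = 0.05653 VA.
Step 10 — Power factor: PF = P/|S| = 0.004106 (leading).

(a) P = 0.0002321 W  (b) Q = -0.05653 VAR  (c) S = 0.05653 VA  (d) PF = 0.004106 (leading)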